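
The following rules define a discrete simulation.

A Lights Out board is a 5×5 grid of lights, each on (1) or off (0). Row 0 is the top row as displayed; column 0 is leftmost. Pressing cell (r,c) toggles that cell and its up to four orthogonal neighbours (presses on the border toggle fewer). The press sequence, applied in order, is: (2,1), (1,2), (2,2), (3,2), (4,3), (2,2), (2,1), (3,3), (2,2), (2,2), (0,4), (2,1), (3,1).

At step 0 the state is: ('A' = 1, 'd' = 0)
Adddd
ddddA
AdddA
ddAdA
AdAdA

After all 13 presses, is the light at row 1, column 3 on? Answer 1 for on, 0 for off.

1

0) Adddd
ddddA
AdddA
ddAdA
AdAdA
1) Adddd
dAddA
dAAdA
dAAdA
AdAdA
2) AdAdd
ddAAA
dAddA
dAAdA
AdAdA
3) AdAdd
dddAA
ddAAA
dAddA
AdAdA
4) AdAdd
dddAA
dddAA
ddAAA
AdddA
5) AdAdd
dddAA
dddAA
ddAdA
AdAAd
6) AdAdd
ddAAA
dAAdA
ddddA
AdAAd
7) AdAdd
dAAAA
AdddA
dAddA
AdAAd
8) AdAdd
dAAAA
AddAA
dAAAd
AdAdd
9) AdAdd
dAdAA
AAAdA
dAdAd
AdAdd
10) AdAdd
dAAAA
AddAA
dAAAd
AdAdd
11) AdAAA
dAAAd
AddAA
dAAAd
AdAdd
12) AdAAA
ddAAd
dAAAA
ddAAd
AdAdd
13) AdAAA
ddAAd
ddAAA
AAdAd
AAAdd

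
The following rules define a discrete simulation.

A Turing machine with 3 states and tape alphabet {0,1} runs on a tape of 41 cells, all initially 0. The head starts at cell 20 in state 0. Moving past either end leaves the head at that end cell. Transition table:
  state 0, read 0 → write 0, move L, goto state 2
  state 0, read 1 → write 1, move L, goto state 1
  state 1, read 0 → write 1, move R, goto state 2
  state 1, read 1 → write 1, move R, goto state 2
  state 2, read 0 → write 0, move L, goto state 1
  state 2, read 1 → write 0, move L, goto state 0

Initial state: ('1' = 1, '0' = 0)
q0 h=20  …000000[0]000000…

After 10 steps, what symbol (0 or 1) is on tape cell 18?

1

gen 0: q0 h=20  …000000[0]000000…
gen 1: q2 h=19  …000000[0]000000…
gen 2: q1 h=18  …000000[0]000000…
gen 3: q2 h=19  …000001[0]000000…
gen 4: q1 h=18  …000000[1]000000…
gen 5: q2 h=19  …000001[0]000000…
gen 6: q1 h=18  …000000[1]000000…
gen 7: q2 h=19  …000001[0]000000…
gen 8: q1 h=18  …000000[1]000000…
gen 9: q2 h=19  …000001[0]000000…
gen 10: q1 h=18  …000000[1]000000…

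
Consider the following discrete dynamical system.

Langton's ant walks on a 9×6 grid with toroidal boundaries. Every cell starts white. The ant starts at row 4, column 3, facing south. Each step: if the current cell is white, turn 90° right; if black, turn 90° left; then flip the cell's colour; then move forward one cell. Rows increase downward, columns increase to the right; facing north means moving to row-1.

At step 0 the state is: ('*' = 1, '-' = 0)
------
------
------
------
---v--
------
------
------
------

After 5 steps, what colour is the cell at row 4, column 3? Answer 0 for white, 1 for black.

0

t=0: ------
------
------
------
---v--
------
------
------
------
t=1: ------
------
------
------
--<*--
------
------
------
------
t=2: ------
------
------
--^---
--**--
------
------
------
------
t=3: ------
------
------
--*>--
--**--
------
------
------
------
t=4: ------
------
------
--**--
--*v--
------
------
------
------
t=5: ------
------
------
--**--
--*->-
------
------
------
------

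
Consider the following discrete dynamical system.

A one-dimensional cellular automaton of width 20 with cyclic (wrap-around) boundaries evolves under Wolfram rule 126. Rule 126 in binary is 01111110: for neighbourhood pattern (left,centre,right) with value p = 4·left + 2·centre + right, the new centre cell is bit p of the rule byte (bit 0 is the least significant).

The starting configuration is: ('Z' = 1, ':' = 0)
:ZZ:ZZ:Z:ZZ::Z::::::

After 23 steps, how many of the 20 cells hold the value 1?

11

t=0: :ZZ:ZZ:Z:ZZ::Z::::::
t=1: ZZZZZZZZZZZZZZZ:::::
t=2: Z:::::::::::::ZZ:::Z
t=3: ZZ:::::::::::ZZZZ:ZZ
t=4: :ZZ:::::::::ZZ::ZZZ:
t=5: ZZZZ:::::::ZZZZZZ:ZZ
t=6: :::ZZ:::::ZZ::::ZZZ:
t=7: ::ZZZZ:::ZZZZ::ZZ:ZZ
t=8: ZZZ::ZZ:ZZ::ZZZZZZZZ
t=9: ::ZZZZZZZZZZZ:::::::
t=10: :ZZ:::::::::ZZ::::::
t=11: ZZZZ:::::::ZZZZ:::::
t=12: Z::ZZ:::::ZZ::ZZ:::Z
t=13: ZZZZZZ:::ZZZZZZZZ:ZZ
t=14: :::::ZZ:ZZ::::::ZZZ:
t=15: ::::ZZZZZZZ::::ZZ:ZZ
t=16: Z::ZZ:::::ZZ::ZZZZZZ
t=17: ZZZZZZ:::ZZZZZZ:::::
t=18: Z::::ZZ:ZZ::::ZZ:::Z
t=19: ZZ::ZZZZZZZ::ZZZZ:ZZ
t=20: :ZZZZ:::::ZZZZ::ZZZ:
t=21: ZZ::ZZ:::ZZ::ZZZZ:ZZ
t=22: :ZZZZZZ:ZZZZZZ::ZZZ:
t=23: ZZ::::ZZZ::::ZZZZ:ZZ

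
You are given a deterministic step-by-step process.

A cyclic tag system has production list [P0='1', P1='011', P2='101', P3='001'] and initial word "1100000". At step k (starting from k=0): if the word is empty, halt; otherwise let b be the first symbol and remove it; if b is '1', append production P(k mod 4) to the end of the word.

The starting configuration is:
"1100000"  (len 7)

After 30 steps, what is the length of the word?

19

t=0: "1100000"  (len 7)
t=1: "1000001"  (len 7)
t=2: "000001011"  (len 9)
t=3: "00001011"  (len 8)
t=4: "0001011"  (len 7)
t=5: "001011"  (len 6)
t=6: "01011"  (len 5)
t=7: "1011"  (len 4)
t=8: "011001"  (len 6)
t=9: "11001"  (len 5)
t=10: "1001011"  (len 7)
t=11: "001011101"  (len 9)
t=12: "01011101"  (len 8)
t=13: "1011101"  (len 7)
t=14: "011101011"  (len 9)
t=15: "11101011"  (len 8)
t=16: "1101011001"  (len 10)
t=17: "1010110011"  (len 10)
t=18: "010110011011"  (len 12)
t=19: "10110011011"  (len 11)
t=20: "0110011011001"  (len 13)
t=21: "110011011001"  (len 12)
t=22: "10011011001011"  (len 14)
t=23: "0011011001011101"  (len 16)
t=24: "011011001011101"  (len 15)
t=25: "11011001011101"  (len 14)
t=26: "1011001011101011"  (len 16)
t=27: "011001011101011101"  (len 18)
t=28: "11001011101011101"  (len 17)
t=29: "10010111010111011"  (len 17)
t=30: "0010111010111011011"  (len 19)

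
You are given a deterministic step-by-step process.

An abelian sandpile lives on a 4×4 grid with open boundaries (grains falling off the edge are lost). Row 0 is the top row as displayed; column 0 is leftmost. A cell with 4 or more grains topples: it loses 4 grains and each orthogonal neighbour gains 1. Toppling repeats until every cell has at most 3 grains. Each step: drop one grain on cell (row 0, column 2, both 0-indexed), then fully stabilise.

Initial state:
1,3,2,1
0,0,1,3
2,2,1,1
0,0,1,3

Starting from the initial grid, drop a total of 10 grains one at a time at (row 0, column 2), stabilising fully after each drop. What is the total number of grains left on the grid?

24

[0] 1,3,2,1
0,0,1,3
2,2,1,1
0,0,1,3
[1] 1,3,3,1
0,0,1,3
2,2,1,1
0,0,1,3
[2] 2,0,1,2
0,1,2,3
2,2,1,1
0,0,1,3
[3] 2,0,2,2
0,1,2,3
2,2,1,1
0,0,1,3
[4] 2,0,3,2
0,1,2,3
2,2,1,1
0,0,1,3
[5] 2,1,0,3
0,1,3,3
2,2,1,1
0,0,1,3
[6] 2,1,1,3
0,1,3,3
2,2,1,1
0,0,1,3
[7] 2,1,2,3
0,1,3,3
2,2,1,1
0,0,1,3
[8] 2,1,3,3
0,1,3,3
2,2,1,1
0,0,1,3
[9] 2,2,2,1
0,2,1,1
2,2,2,2
0,0,1,3
[10] 2,2,3,1
0,2,1,1
2,2,2,2
0,0,1,3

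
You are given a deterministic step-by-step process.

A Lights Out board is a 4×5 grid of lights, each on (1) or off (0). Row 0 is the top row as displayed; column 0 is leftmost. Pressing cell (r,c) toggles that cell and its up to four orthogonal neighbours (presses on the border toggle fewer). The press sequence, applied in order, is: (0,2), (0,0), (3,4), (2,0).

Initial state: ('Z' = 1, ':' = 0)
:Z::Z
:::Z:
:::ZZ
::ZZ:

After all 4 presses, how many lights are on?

t=0: :Z::Z
:::Z:
:::ZZ
::ZZ:
t=1: ::ZZZ
::ZZ:
:::ZZ
::ZZ:
t=2: ZZZZZ
Z:ZZ:
:::ZZ
::ZZ:
t=3: ZZZZZ
Z:ZZ:
:::Z:
::Z:Z
t=4: ZZZZZ
::ZZ:
ZZ:Z:
Z:Z:Z

13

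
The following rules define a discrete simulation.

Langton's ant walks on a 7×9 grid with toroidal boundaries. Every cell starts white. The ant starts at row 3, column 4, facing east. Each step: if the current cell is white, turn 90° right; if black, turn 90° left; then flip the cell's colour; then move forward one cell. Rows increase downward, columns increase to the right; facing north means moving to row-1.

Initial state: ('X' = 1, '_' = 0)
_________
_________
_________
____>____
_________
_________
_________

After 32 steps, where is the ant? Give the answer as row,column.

step 0: _________
_________
_________
____>____
_________
_________
_________
step 1: _________
_________
_________
____X____
____v____
_________
_________
step 2: _________
_________
_________
____X____
___<X____
_________
_________
step 3: _________
_________
_________
___^X____
___XX____
_________
_________
step 4: _________
_________
_________
___X>____
___XX____
_________
_________
step 5: _________
_________
____^____
___X_____
___XX____
_________
_________
step 6: _________
_________
____X>___
___X_____
___XX____
_________
_________
step 7: _________
_________
____XX___
___X_v___
___XX____
_________
_________
step 8: _________
_________
____XX___
___X<X___
___XX____
_________
_________
step 9: _________
_________
____^X___
___XXX___
___XX____
_________
_________
step 10: _________
_________
___<_X___
___XXX___
___XX____
_________
_________
step 11: _________
___^_____
___X_X___
___XXX___
___XX____
_________
_________
step 12: _________
___X>____
___X_X___
___XXX___
___XX____
_________
_________
step 13: _________
___XX____
___XvX___
___XXX___
___XX____
_________
_________
step 14: _________
___XX____
___<XX___
___XXX___
___XX____
_________
_________
step 15: _________
___XX____
____XX___
___vXX___
___XX____
_________
_________
step 16: _________
___XX____
____XX___
____>X___
___XX____
_________
_________
step 17: _________
___XX____
____^X___
_____X___
___XX____
_________
_________
step 18: _________
___XX____
___<_X___
_____X___
___XX____
_________
_________
step 19: _________
___^X____
___X_X___
_____X___
___XX____
_________
_________
step 20: _________
__<_X____
___X_X___
_____X___
___XX____
_________
_________
step 21: __^______
__X_X____
___X_X___
_____X___
___XX____
_________
_________
step 22: __X>_____
__X_X____
___X_X___
_____X___
___XX____
_________
_________
step 23: __XX_____
__XvX____
___X_X___
_____X___
___XX____
_________
_________
step 24: __XX_____
__<XX____
___X_X___
_____X___
___XX____
_________
_________
step 25: __XX_____
___XX____
__vX_X___
_____X___
___XX____
_________
_________
step 26: __XX_____
___XX____
_<XX_X___
_____X___
___XX____
_________
_________
step 27: __XX_____
_^_XX____
_XXX_X___
_____X___
___XX____
_________
_________
step 28: __XX_____
_X>XX____
_XXX_X___
_____X___
___XX____
_________
_________
step 29: __XX_____
_XXXX____
_XvX_X___
_____X___
___XX____
_________
_________
step 30: __XX_____
_XXXX____
_X_>_X___
_____X___
___XX____
_________
_________
step 31: __XX_____
_XX^X____
_X___X___
_____X___
___XX____
_________
_________
step 32: __XX_____
_X<_X____
_X___X___
_____X___
___XX____
_________
_________

1,2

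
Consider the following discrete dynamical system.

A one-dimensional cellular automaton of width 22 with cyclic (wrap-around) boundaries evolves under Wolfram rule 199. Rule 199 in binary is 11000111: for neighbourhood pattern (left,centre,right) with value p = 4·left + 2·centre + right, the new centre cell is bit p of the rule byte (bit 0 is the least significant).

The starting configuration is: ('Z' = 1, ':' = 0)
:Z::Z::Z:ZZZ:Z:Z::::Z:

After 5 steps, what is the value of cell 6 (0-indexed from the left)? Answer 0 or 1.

1

step 0: :Z::Z::Z:ZZZ:Z:Z::::Z:
step 1: ZZ:ZZ:ZZ::ZZ:Z:Z:ZZZZ:
step 2: :Z::Z::Z:Z:Z:Z:Z::ZZZ:
step 3: ZZ:ZZ:ZZ:Z:Z:Z:Z:Z:ZZ:
step 4: :Z::Z::Z:Z:Z:Z:Z:Z::Z:
step 5: ZZ:ZZ:ZZ:Z:Z:Z:Z:Z:ZZ:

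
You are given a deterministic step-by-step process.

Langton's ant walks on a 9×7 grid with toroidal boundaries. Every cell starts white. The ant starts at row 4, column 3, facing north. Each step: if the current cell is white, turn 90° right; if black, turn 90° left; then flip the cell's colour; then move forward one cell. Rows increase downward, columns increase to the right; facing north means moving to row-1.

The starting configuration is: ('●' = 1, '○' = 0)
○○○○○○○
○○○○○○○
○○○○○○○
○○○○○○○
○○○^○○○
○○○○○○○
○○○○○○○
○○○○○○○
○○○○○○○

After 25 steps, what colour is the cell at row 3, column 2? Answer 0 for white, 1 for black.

[0] ○○○○○○○
○○○○○○○
○○○○○○○
○○○○○○○
○○○^○○○
○○○○○○○
○○○○○○○
○○○○○○○
○○○○○○○
[1] ○○○○○○○
○○○○○○○
○○○○○○○
○○○○○○○
○○○●>○○
○○○○○○○
○○○○○○○
○○○○○○○
○○○○○○○
[2] ○○○○○○○
○○○○○○○
○○○○○○○
○○○○○○○
○○○●●○○
○○○○v○○
○○○○○○○
○○○○○○○
○○○○○○○
[3] ○○○○○○○
○○○○○○○
○○○○○○○
○○○○○○○
○○○●●○○
○○○<●○○
○○○○○○○
○○○○○○○
○○○○○○○
[4] ○○○○○○○
○○○○○○○
○○○○○○○
○○○○○○○
○○○^●○○
○○○●●○○
○○○○○○○
○○○○○○○
○○○○○○○
[5] ○○○○○○○
○○○○○○○
○○○○○○○
○○○○○○○
○○<○●○○
○○○●●○○
○○○○○○○
○○○○○○○
○○○○○○○
[6] ○○○○○○○
○○○○○○○
○○○○○○○
○○^○○○○
○○●○●○○
○○○●●○○
○○○○○○○
○○○○○○○
○○○○○○○
[7] ○○○○○○○
○○○○○○○
○○○○○○○
○○●>○○○
○○●○●○○
○○○●●○○
○○○○○○○
○○○○○○○
○○○○○○○
[8] ○○○○○○○
○○○○○○○
○○○○○○○
○○●●○○○
○○●v●○○
○○○●●○○
○○○○○○○
○○○○○○○
○○○○○○○
[9] ○○○○○○○
○○○○○○○
○○○○○○○
○○●●○○○
○○<●●○○
○○○●●○○
○○○○○○○
○○○○○○○
○○○○○○○
[10] ○○○○○○○
○○○○○○○
○○○○○○○
○○●●○○○
○○○●●○○
○○v●●○○
○○○○○○○
○○○○○○○
○○○○○○○
[11] ○○○○○○○
○○○○○○○
○○○○○○○
○○●●○○○
○○○●●○○
○<●●●○○
○○○○○○○
○○○○○○○
○○○○○○○
[12] ○○○○○○○
○○○○○○○
○○○○○○○
○○●●○○○
○^○●●○○
○●●●●○○
○○○○○○○
○○○○○○○
○○○○○○○
[13] ○○○○○○○
○○○○○○○
○○○○○○○
○○●●○○○
○●>●●○○
○●●●●○○
○○○○○○○
○○○○○○○
○○○○○○○
[14] ○○○○○○○
○○○○○○○
○○○○○○○
○○●●○○○
○●●●●○○
○●v●●○○
○○○○○○○
○○○○○○○
○○○○○○○
[15] ○○○○○○○
○○○○○○○
○○○○○○○
○○●●○○○
○●●●●○○
○●○>●○○
○○○○○○○
○○○○○○○
○○○○○○○
[16] ○○○○○○○
○○○○○○○
○○○○○○○
○○●●○○○
○●●^●○○
○●○○●○○
○○○○○○○
○○○○○○○
○○○○○○○
[17] ○○○○○○○
○○○○○○○
○○○○○○○
○○●●○○○
○●<○●○○
○●○○●○○
○○○○○○○
○○○○○○○
○○○○○○○
[18] ○○○○○○○
○○○○○○○
○○○○○○○
○○●●○○○
○●○○●○○
○●v○●○○
○○○○○○○
○○○○○○○
○○○○○○○
[19] ○○○○○○○
○○○○○○○
○○○○○○○
○○●●○○○
○●○○●○○
○<●○●○○
○○○○○○○
○○○○○○○
○○○○○○○
[20] ○○○○○○○
○○○○○○○
○○○○○○○
○○●●○○○
○●○○●○○
○○●○●○○
○v○○○○○
○○○○○○○
○○○○○○○
[21] ○○○○○○○
○○○○○○○
○○○○○○○
○○●●○○○
○●○○●○○
○○●○●○○
<●○○○○○
○○○○○○○
○○○○○○○
[22] ○○○○○○○
○○○○○○○
○○○○○○○
○○●●○○○
○●○○●○○
^○●○●○○
●●○○○○○
○○○○○○○
○○○○○○○
[23] ○○○○○○○
○○○○○○○
○○○○○○○
○○●●○○○
○●○○●○○
●>●○●○○
●●○○○○○
○○○○○○○
○○○○○○○
[24] ○○○○○○○
○○○○○○○
○○○○○○○
○○●●○○○
○●○○●○○
●●●○●○○
●v○○○○○
○○○○○○○
○○○○○○○
[25] ○○○○○○○
○○○○○○○
○○○○○○○
○○●●○○○
○●○○●○○
●●●○●○○
●○>○○○○
○○○○○○○
○○○○○○○

1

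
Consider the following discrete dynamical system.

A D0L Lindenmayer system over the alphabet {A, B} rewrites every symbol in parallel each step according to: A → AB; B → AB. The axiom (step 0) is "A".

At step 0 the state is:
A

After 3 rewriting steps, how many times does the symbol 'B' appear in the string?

gen 0: A
gen 1: AB
gen 2: ABAB
gen 3: ABABABAB

4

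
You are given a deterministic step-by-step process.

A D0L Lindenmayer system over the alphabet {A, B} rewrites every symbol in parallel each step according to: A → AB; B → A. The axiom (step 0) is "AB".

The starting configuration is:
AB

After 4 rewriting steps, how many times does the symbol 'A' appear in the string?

8

[0] AB
[1] ABA
[2] ABAAB
[3] ABAABABA
[4] ABAABABAABAAB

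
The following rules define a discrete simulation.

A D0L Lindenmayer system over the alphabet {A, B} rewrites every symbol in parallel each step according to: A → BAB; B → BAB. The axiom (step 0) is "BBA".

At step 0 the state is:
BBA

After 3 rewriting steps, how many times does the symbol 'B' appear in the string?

54

k=0  BBA
k=1  BABBABBAB
k=2  BABBABBABBABBABBABBABBABBAB
k=3  BABBABBABBABBABBABBABBABBABBABBABBABBABBABBABBABBABBABBABBABBABBABBABBABBABBABBAB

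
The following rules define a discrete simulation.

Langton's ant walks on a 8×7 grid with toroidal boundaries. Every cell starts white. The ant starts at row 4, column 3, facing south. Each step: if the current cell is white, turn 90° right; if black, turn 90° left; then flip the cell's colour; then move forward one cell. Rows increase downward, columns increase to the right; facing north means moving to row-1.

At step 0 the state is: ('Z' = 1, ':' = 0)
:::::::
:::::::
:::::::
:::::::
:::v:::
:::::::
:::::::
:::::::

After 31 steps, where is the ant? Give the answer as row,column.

[0] :::::::
:::::::
:::::::
:::::::
:::v:::
:::::::
:::::::
:::::::
[1] :::::::
:::::::
:::::::
:::::::
::<Z:::
:::::::
:::::::
:::::::
[2] :::::::
:::::::
:::::::
::^::::
::ZZ:::
:::::::
:::::::
:::::::
[3] :::::::
:::::::
:::::::
::Z>:::
::ZZ:::
:::::::
:::::::
:::::::
[4] :::::::
:::::::
:::::::
::ZZ:::
::Zv:::
:::::::
:::::::
:::::::
[5] :::::::
:::::::
:::::::
::ZZ:::
::Z:>::
:::::::
:::::::
:::::::
[6] :::::::
:::::::
:::::::
::ZZ:::
::Z:Z::
::::v::
:::::::
:::::::
[7] :::::::
:::::::
:::::::
::ZZ:::
::Z:Z::
:::<Z::
:::::::
:::::::
[8] :::::::
:::::::
:::::::
::ZZ:::
::Z^Z::
:::ZZ::
:::::::
:::::::
[9] :::::::
:::::::
:::::::
::ZZ:::
::ZZ>::
:::ZZ::
:::::::
:::::::
[10] :::::::
:::::::
:::::::
::ZZ^::
::ZZ:::
:::ZZ::
:::::::
:::::::
[11] :::::::
:::::::
:::::::
::ZZZ>:
::ZZ:::
:::ZZ::
:::::::
:::::::
[12] :::::::
:::::::
:::::::
::ZZZZ:
::ZZ:v:
:::ZZ::
:::::::
:::::::
[13] :::::::
:::::::
:::::::
::ZZZZ:
::ZZ<Z:
:::ZZ::
:::::::
:::::::
[14] :::::::
:::::::
:::::::
::ZZ^Z:
::ZZZZ:
:::ZZ::
:::::::
:::::::
[15] :::::::
:::::::
:::::::
::Z<:Z:
::ZZZZ:
:::ZZ::
:::::::
:::::::
[16] :::::::
:::::::
:::::::
::Z::Z:
::ZvZZ:
:::ZZ::
:::::::
:::::::
[17] :::::::
:::::::
:::::::
::Z::Z:
::Z:>Z:
:::ZZ::
:::::::
:::::::
[18] :::::::
:::::::
:::::::
::Z:^Z:
::Z::Z:
:::ZZ::
:::::::
:::::::
[19] :::::::
:::::::
:::::::
::Z:Z>:
::Z::Z:
:::ZZ::
:::::::
:::::::
[20] :::::::
:::::::
:::::^:
::Z:Z::
::Z::Z:
:::ZZ::
:::::::
:::::::
[21] :::::::
:::::::
:::::Z>
::Z:Z::
::Z::Z:
:::ZZ::
:::::::
:::::::
[22] :::::::
:::::::
:::::ZZ
::Z:Z:v
::Z::Z:
:::ZZ::
:::::::
:::::::
[23] :::::::
:::::::
:::::ZZ
::Z:Z<Z
::Z::Z:
:::ZZ::
:::::::
:::::::
[24] :::::::
:::::::
:::::^Z
::Z:ZZZ
::Z::Z:
:::ZZ::
:::::::
:::::::
[25] :::::::
:::::::
::::<:Z
::Z:ZZZ
::Z::Z:
:::ZZ::
:::::::
:::::::
[26] :::::::
::::^::
::::Z:Z
::Z:ZZZ
::Z::Z:
:::ZZ::
:::::::
:::::::
[27] :::::::
::::Z>:
::::Z:Z
::Z:ZZZ
::Z::Z:
:::ZZ::
:::::::
:::::::
[28] :::::::
::::ZZ:
::::ZvZ
::Z:ZZZ
::Z::Z:
:::ZZ::
:::::::
:::::::
[29] :::::::
::::ZZ:
::::<ZZ
::Z:ZZZ
::Z::Z:
:::ZZ::
:::::::
:::::::
[30] :::::::
::::ZZ:
:::::ZZ
::Z:vZZ
::Z::Z:
:::ZZ::
:::::::
:::::::
[31] :::::::
::::ZZ:
:::::ZZ
::Z::>Z
::Z::Z:
:::ZZ::
:::::::
:::::::

3,5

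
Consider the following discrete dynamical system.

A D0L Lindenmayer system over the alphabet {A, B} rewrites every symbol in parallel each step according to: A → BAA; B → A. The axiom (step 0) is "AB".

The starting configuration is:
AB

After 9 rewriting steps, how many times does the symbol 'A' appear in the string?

k=0  AB
k=1  BAAA
k=2  ABAABAABAA
k=3  BAAABAABAAABAABAAABAABAA
k=4  ABAABAABAAABAABAAABAABAABAAABAABAAABAABAABAAABAABAAABAABAA
k=5  BAAABAABAAABAABAAABAABAABAAABAABAAABAABAABAAABAABAAABAABAA…BAAABAABAAABAABAAABAABAABAAABAABAAABAABAABAAABAABAAABAABAA  (len 140)
k=6  ABAABAABAAABAABAAABAABAABAAABAABAAABAABAABAAABAABAAABAABAA…BAAABAABAAABAABAAABAABAABAAABAABAAABAABAABAAABAABAAABAABAA  (len 338)
k=7  BAAABAABAAABAABAAABAABAABAAABAABAAABAABAABAAABAABAAABAABAA…BAAABAABAAABAABAAABAABAABAAABAABAAABAABAABAAABAABAAABAABAA  (len 816)
k=8  ABAABAABAAABAABAAABAABAABAAABAABAAABAABAABAAABAABAAABAABAA…BAAABAABAAABAABAAABAABAABAAABAABAAABAABAABAAABAABAAABAABAA  (len 1970)
k=9  BAAABAABAAABAABAAABAABAABAAABAABAAABAABAABAAABAABAAABAABAA…BAAABAABAAABAABAAABAABAABAAABAABAAABAABAABAAABAABAAABAABAA  (len 4756)

3363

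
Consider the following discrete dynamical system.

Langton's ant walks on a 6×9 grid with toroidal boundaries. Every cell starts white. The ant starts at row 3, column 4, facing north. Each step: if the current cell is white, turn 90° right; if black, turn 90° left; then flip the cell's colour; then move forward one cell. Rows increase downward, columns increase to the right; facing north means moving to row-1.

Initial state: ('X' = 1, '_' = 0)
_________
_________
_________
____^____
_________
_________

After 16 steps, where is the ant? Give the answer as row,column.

3,4

t=0: _________
_________
_________
____^____
_________
_________
t=1: _________
_________
_________
____X>___
_________
_________
t=2: _________
_________
_________
____XX___
_____v___
_________
t=3: _________
_________
_________
____XX___
____<X___
_________
t=4: _________
_________
_________
____^X___
____XX___
_________
t=5: _________
_________
_________
___<_X___
____XX___
_________
t=6: _________
_________
___^_____
___X_X___
____XX___
_________
t=7: _________
_________
___X>____
___X_X___
____XX___
_________
t=8: _________
_________
___XX____
___XvX___
____XX___
_________
t=9: _________
_________
___XX____
___<XX___
____XX___
_________
t=10: _________
_________
___XX____
____XX___
___vXX___
_________
t=11: _________
_________
___XX____
____XX___
__<XXX___
_________
t=12: _________
_________
___XX____
__^_XX___
__XXXX___
_________
t=13: _________
_________
___XX____
__X>XX___
__XXXX___
_________
t=14: _________
_________
___XX____
__XXXX___
__XvXX___
_________
t=15: _________
_________
___XX____
__XXXX___
__X_>X___
_________
t=16: _________
_________
___XX____
__XX^X___
__X__X___
_________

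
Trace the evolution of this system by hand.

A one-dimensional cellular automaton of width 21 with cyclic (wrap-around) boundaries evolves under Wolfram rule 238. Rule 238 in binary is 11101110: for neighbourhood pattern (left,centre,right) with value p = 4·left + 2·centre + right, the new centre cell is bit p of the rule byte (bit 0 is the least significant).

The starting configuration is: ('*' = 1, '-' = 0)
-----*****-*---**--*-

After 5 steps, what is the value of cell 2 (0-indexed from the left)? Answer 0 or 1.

1

gen 0: -----*****-*---**--*-
gen 1: ----********--***-**-
gen 2: ---*********-*******-
gen 3: --******************-
gen 4: -*******************-
gen 5: ********************-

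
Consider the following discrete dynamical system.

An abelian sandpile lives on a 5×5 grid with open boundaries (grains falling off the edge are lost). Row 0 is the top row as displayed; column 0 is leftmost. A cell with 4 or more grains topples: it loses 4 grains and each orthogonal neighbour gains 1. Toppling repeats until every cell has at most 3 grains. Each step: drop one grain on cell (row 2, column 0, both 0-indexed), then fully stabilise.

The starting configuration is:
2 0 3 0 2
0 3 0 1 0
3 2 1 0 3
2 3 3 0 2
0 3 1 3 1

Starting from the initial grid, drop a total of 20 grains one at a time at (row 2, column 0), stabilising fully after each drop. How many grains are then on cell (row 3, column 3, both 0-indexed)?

0) 2 0 3 0 2
0 3 0 1 0
3 2 1 0 3
2 3 3 0 2
0 3 1 3 1
1) 2 0 3 0 2
1 3 0 1 0
0 3 1 0 3
3 3 3 0 2
0 3 1 3 1
2) 2 0 3 0 2
1 3 0 1 0
1 3 1 0 3
3 3 3 0 2
0 3 1 3 1
3) 2 0 3 0 2
1 3 0 1 0
2 3 1 0 3
3 3 3 0 2
0 3 1 3 1
4) 2 0 3 0 2
1 3 0 1 0
3 3 1 0 3
3 3 3 0 2
0 3 1 3 1
5) 2 1 3 0 2
3 0 1 1 0
2 2 3 0 3
1 3 0 1 2
2 0 3 3 1
6) 2 1 3 0 2
3 0 1 1 0
3 2 3 0 3
1 3 0 1 2
2 0 3 3 1
7) 3 1 3 0 2
0 1 1 1 0
1 3 3 0 3
2 3 0 1 2
2 0 3 3 1
8) 3 1 3 0 2
0 1 1 1 0
2 3 3 0 3
2 3 0 1 2
2 0 3 3 1
9) 3 1 3 0 2
0 1 1 1 0
3 3 3 0 3
2 3 0 1 2
2 0 3 3 1
10) 3 1 3 0 2
1 2 2 1 0
2 2 0 1 3
0 1 2 1 2
3 1 3 3 1
11) 3 1 3 0 2
1 2 2 1 0
3 2 0 1 3
0 1 2 1 2
3 1 3 3 1
12) 3 1 3 0 2
2 2 2 1 0
0 3 0 1 3
1 1 2 1 2
3 1 3 3 1
13) 3 1 3 0 2
2 2 2 1 0
1 3 0 1 3
1 1 2 1 2
3 1 3 3 1
14) 3 1 3 0 2
2 2 2 1 0
2 3 0 1 3
1 1 2 1 2
3 1 3 3 1
15) 3 1 3 0 2
2 2 2 1 0
3 3 0 1 3
1 1 2 1 2
3 1 3 3 1
16) 3 1 3 0 2
3 3 2 1 0
1 0 1 1 3
2 2 2 1 2
3 1 3 3 1
17) 3 1 3 0 2
3 3 2 1 0
2 0 1 1 3
2 2 2 1 2
3 1 3 3 1
18) 3 1 3 0 2
3 3 2 1 0
3 0 1 1 3
2 2 2 1 2
3 1 3 3 1
19) 0 3 3 0 2
2 0 3 1 0
1 2 1 1 3
3 2 2 1 2
3 1 3 3 1
20) 0 3 3 0 2
2 0 3 1 0
2 2 1 1 3
3 2 2 1 2
3 1 3 3 1

1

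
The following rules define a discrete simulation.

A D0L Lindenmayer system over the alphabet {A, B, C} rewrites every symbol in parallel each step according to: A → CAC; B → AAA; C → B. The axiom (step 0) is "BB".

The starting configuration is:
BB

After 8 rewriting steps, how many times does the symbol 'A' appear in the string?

gen 0: BB
gen 1: AAAAAA
gen 2: CACCACCACCACCACCAC
gen 3: BCACBBCACBBCACBBCACBBCACBBCACB
gen 4: AAABCACBAAAAAABCACBAAAAAABCACBAAAAAABCACBAAAAAABCACBAAAAAABCACBAAA
gen 5: CACCACCACAAABCACBAAACACCACCACCACCACCACAAABCACBAAACACCACCAC…CACCACCACAAABCACBAAACACCACCACCACCACCACAAABCACBAAACACCACCAC  (len 174)
gen 6: BCACBBCACBBCACBCACCACCACAAABCACBAAACACCACCACBCACBBCACBBCAC…CACBBCACBBCACBCACCACCACAAABCACBAAACACCACCACBCACBBCACBBCACB  (len 354)
gen 7: AAABCACBAAAAAABCACBAAAAAABCACBAAABCACBBCACBBCACBCACCACCACA…ACACCACCACBCACBBCACBBCACBAAABCACBAAAAAABCACBAAAAAABCACBAAA  (len 750)
gen 8: CACCACCACAAABCACBAAACACCACCACCACCACCACAAABCACBAAACACCACCAC…CACCACCACAAABCACBAAACACCACCACCACCACCACAAABCACBAAACACCACCAC  (len 1794)

834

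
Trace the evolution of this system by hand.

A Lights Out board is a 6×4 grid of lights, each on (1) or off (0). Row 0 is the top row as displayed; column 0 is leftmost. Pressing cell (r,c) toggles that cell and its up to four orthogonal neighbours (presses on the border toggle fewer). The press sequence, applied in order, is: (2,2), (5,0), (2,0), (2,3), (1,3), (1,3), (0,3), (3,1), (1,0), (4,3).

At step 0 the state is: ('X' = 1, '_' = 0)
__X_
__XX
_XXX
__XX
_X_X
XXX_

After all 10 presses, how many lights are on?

13

0) __X_
__XX
_XXX
__XX
_X_X
XXX_
1) __X_
___X
____
___X
_X_X
XXX_
2) __X_
___X
____
___X
XX_X
__X_
3) __X_
X__X
XX__
X__X
XX_X
__X_
4) __X_
X___
XXXX
X___
XX_X
__X_
5) __XX
X_XX
XXX_
X___
XX_X
__X_
6) __X_
X___
XXXX
X___
XX_X
__X_
7) ___X
X__X
XXXX
X___
XX_X
__X_
8) ___X
X__X
X_XX
_XX_
X__X
__X_
9) X__X
_X_X
__XX
_XX_
X__X
__X_
10) X__X
_X_X
__XX
_XXX
X_X_
__XX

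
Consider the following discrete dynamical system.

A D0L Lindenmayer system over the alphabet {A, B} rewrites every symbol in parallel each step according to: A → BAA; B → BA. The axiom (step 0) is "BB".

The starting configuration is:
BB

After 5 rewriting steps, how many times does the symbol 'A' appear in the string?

110

[0] BB
[1] BABA
[2] BABAABABAA
[3] BABAABABAABAABABAABABAABAA
[4] BABAABABAABAABABAABABAABAABABAABAABABAABABAABAABABAABABAABAABABAABAA
[5] BABAABABAABAABABAABABAABAABABAABAABABAABABAABAABABAABABAAB…BAABABAABABAABAABABAABABAABAABABAABAABABAABABAABAABABAABAA  (len 178)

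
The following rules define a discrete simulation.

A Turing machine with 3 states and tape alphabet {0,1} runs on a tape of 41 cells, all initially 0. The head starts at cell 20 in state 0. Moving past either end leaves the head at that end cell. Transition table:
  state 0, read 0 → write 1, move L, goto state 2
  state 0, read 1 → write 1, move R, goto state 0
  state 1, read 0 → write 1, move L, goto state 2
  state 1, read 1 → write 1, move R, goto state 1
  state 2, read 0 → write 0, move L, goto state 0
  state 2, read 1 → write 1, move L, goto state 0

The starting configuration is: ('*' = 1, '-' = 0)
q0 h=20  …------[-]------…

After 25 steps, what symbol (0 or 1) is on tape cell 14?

step 0: q0 h=20  …------[-]------…
step 1: q2 h=19  …------[-]*-----…
step 2: q0 h=18  …------[-]-*----…
step 3: q2 h=17  …------[-]*-*---…
step 4: q0 h=16  …------[-]-*-*--…
step 5: q2 h=15  …------[-]*-*-*-…
step 6: q0 h=14  …------[-]-*-*-*…
step 7: q2 h=13  …------[-]*-*-*-…
step 8: q0 h=12  …------[-]-*-*-*…
step 9: q2 h=11  …------[-]*-*-*-…
step 10: q0 h=10  …------[-]-*-*-*…
step 11: q2 h= 9  …------[-]*-*-*-…
step 12: q0 h= 8  …------[-]-*-*-*…
step 13: q2 h= 7  …------[-]*-*-*-…
step 14: q0 h= 6  |------[-]-*-*-*…
step 15: q2 h= 5  |-----[-]*-*-*-…
step 16: q0 h= 4  |----[-]-*-*-*…
step 17: q2 h= 3  |---[-]*-*-*-…
step 18: q0 h= 2  |--[-]-*-*-*…
step 19: q2 h= 1  |-[-]*-*-*-…
step 20: q0 h= 0  |[-]-*-*-*…
step 21: q2 h= 0  |[*]-*-*-*…
step 22: q0 h= 0  |[*]-*-*-*…
step 23: q0 h= 1  |*[-]*-*-*-…
step 24: q2 h= 0  |[*]**-*-*…
step 25: q0 h= 0  |[*]**-*-*…

1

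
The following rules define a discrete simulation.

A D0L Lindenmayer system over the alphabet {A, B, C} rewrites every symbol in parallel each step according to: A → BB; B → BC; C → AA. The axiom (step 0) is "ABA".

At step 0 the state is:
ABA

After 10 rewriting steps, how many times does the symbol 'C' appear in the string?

737

k=0  ABA
k=1  BBBCBB
k=2  BCBCBCAABCBC
k=3  BCAABCAABCAABBBBBCAABCAA
k=4  BCAABBBBBCAABBBBBCAABBBBBCBCBCBCBCAABBBBBCAABBBB
k=5  BCAABBBBBCBCBCBCBCAABBBBBCBCBCBCBCAABBBBBCBCBCBCBCAABCAABCAABCAABCAABBBBBCBCBCBCBCAABBBBBCBCBCBC
k=6  BCAABBBBBCBCBCBCBCAABCAABCAABCAABCAABBBBBCBCBCBCBCAABCAABC…BBBCBCBCBCBCAABCAABCAABCAABCAABBBBBCBCBCBCBCAABCAABCAABCAA  (len 192)
k=7  BCAABBBBBCBCBCBCBCAABCAABCAABCAABCAABBBBBCAABBBBBCAABBBBBC…BBBCBCBCBCBCAABCAABCAABCAABCAABBBBBCAABBBBBCAABBBBBCAABBBB  (len 384)
k=8  BCAABBBBBCBCBCBCBCAABCAABCAABCAABCAABBBBBCAABBBBBCAABBBBBC…BBBCBCBCBCBCAABBBBBCBCBCBCBCAABBBBBCBCBCBCBCAABBBBBCBCBCBC  (len 768)
k=9  BCAABBBBBCBCBCBCBCAABCAABCAABCAABCAABBBBBCAABBBBBCAABBBBBC…BBBCBCBCBCBCAABCAABCAABCAABCAABBBBBCBCBCBCBCAABCAABCAABCAA  (len 1536)
k=10  BCAABBBBBCBCBCBCBCAABCAABCAABCAABCAABBBBBCAABBBBBCAABBBBBC…BBBCBCBCBCBCAABCAABCAABCAABCAABBBBBCAABBBBBCAABBBBBCAABBBB  (len 3072)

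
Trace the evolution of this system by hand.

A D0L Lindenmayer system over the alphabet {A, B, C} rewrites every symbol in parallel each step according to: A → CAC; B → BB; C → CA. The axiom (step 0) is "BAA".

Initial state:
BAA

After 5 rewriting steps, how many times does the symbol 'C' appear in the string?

116

gen 0: BAA
gen 1: BBCACCAC
gen 2: BBBBCACACCACACACCA
gen 3: BBBBBBBBCACACCACACCACACACCACACCACACCACACAC
gen 4: BBBBBBBBBBBBBBBBCACACCACACCACACACCACACCACACACCACACCACACCACACACCACACCACACACCACACCACACACCACACCACACCA
gen 5: BBBBBBBBBBBBBBBBBBBBBBBBBBBBBBBBCACACCACACCACACACCACACCACA…CACACCACACCACACACCACACCACACCACACACCACACCACACACCACACCACACAC  (len 230)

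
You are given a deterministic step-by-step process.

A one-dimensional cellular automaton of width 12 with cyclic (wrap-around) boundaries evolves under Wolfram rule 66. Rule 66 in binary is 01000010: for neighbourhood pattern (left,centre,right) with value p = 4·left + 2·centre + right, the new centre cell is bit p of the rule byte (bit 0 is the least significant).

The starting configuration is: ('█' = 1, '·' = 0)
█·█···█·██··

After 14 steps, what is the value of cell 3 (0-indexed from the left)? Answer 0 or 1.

[0] █·█···█·██··
[1] ·····█···█·█
[2] ····█···█···
[3] ···█···█····
[4] ··█···█·····
[5] ·█···█······
[6] █···█·······
[7] ···█·······█
[8] ··█·······█·
[9] ·█·······█··
[10] █·······█···
[11] ·······█···█
[12] ······█···█·
[13] ·····█···█··
[14] ····█···█···

0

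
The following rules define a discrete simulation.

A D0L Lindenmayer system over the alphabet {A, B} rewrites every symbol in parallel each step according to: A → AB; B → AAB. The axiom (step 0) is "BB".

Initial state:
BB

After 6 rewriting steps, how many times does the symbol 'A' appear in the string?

280

t=0: BB
t=1: AABAAB
t=2: ABABAABABABAAB
t=3: ABAABABAABABABAABABAABABAABABABAAB
t=4: ABAABABABAABABAABABABAABABAABABAABABABAABABAABABABAABABAABABABAABABAABABAABABABAAB
t=5: ABAABABABAABABAABABAABABABAABABAABABABAABABAABABAABABABAAB…ABAABABAABABABAABABAABABABAABABAABABABAABABAABABAABABABAAB  (len 198)
t=6: ABAABABABAABABAABABAABABABAABABAABABABAABABAABABABAABABAAB…ABAABABAABABABAABABAABABABAABABAABABABAABABAABABAABABABAAB  (len 478)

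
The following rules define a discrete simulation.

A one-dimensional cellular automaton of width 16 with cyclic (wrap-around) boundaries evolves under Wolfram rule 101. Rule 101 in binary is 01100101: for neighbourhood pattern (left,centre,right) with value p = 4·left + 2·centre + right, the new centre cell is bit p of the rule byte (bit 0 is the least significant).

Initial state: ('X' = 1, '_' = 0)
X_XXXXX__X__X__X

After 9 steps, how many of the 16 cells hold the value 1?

0) X_XXXXX__X__X__X
1) XX____X__X__X___
2) _X_XX_X__X__X_X_
3) _XX_XXX__X__XXX_
4) __XX__X__X____X_
5) X__X__X__X_XX_X_
6) X__X__X__XX_XXXX
7) X__X__X___XX____
8) X__X__X_X__X_XX_
9) X__X__XXX__XX_XX

9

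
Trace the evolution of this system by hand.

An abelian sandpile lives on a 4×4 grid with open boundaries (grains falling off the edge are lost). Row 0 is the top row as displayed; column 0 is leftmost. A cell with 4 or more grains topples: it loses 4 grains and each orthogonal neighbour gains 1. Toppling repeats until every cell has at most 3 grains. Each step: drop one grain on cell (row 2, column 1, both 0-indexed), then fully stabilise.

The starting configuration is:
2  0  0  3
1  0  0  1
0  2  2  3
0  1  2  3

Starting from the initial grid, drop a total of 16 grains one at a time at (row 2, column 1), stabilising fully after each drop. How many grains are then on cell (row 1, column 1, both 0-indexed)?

1

k=0  2  0  0  3
1  0  0  1
0  2  2  3
0  1  2  3
k=1  2  0  0  3
1  0  0  1
0  3  2  3
0  1  2  3
k=2  2  0  0  3
1  1  0  1
1  0  3  3
0  2  2  3
k=3  2  0  0  3
1  1  0  1
1  1  3  3
0  2  2  3
k=4  2  0  0  3
1  1  0  1
1  2  3  3
0  2  2  3
k=5  2  0  0  3
1  1  0  1
1  3  3  3
0  2  2  3
k=6  2  0  0  3
1  2  1  2
2  2  2  1
1  0  1  1
k=7  2  0  0  3
1  2  1  2
2  3  2  1
1  0  1  1
k=8  2  0  0  3
1  3  1  2
3  0  3  1
1  1  1  1
k=9  2  0  0  3
1  3  1  2
3  1  3  1
1  1  1  1
k=10  2  0  0  3
1  3  1  2
3  2  3  1
1  1  1  1
k=11  2  0  0  3
1  3  1  2
3  3  3  1
1  1  1  1
k=12  2  1  0  3
3  0  3  2
0  3  0  2
2  2  2  1
k=13  2  1  0  3
3  1  3  2
1  0  1  2
2  3  2  1
k=14  2  1  0  3
3  1  3  2
1  1  1  2
2  3  2  1
k=15  2  1  0  3
3  1  3  2
1  2  1  2
2  3  2  1
k=16  2  1  0  3
3  1  3  2
1  3  1  2
2  3  2  1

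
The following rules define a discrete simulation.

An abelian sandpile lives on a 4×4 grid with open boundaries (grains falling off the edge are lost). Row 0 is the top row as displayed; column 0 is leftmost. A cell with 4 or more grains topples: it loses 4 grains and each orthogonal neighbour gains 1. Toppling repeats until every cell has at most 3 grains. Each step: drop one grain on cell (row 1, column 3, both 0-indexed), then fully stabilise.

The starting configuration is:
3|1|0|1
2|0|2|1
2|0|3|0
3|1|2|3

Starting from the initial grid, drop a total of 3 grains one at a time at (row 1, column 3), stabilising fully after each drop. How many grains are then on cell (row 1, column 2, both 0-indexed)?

t=0: 3|1|0|1
2|0|2|1
2|0|3|0
3|1|2|3
t=1: 3|1|0|1
2|0|2|2
2|0|3|0
3|1|2|3
t=2: 3|1|0|1
2|0|2|3
2|0|3|0
3|1|2|3
t=3: 3|1|0|2
2|0|3|0
2|0|3|1
3|1|2|3

3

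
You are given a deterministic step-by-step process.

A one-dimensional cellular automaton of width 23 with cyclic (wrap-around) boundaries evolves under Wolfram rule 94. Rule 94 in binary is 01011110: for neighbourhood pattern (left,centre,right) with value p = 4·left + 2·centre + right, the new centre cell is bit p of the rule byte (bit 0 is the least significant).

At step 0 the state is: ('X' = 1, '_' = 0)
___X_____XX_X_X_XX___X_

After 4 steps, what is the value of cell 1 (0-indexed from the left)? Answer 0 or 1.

1

t=0: ___X_____XX_X_X_XX___X_
t=1: __XXX___XXX_X_X_XXX_XXX
t=2: XXX_XX_XX_X_X_X_X_X_X_X
t=3: __X_XX_XX_X_X_X_X_X_X_X
t=4: XXX_XX_XX_X_X_X_X_X_X_X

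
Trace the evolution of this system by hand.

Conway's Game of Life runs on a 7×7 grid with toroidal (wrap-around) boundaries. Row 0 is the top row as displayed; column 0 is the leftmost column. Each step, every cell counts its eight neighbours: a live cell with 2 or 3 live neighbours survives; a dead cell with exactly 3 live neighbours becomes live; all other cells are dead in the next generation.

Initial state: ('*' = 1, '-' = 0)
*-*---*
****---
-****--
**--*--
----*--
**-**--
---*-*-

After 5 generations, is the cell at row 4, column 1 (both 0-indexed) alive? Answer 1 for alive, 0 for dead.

0

step 0: *-*---*
****---
-****--
**--*--
----*--
**-**--
---*-*-
step 1: *---*-*
----*-*
----*--
**--**-
--*-**-
--**-*-
---*-*-
step 2: *--**-*
*--**-*
*--**-*
-*----*
--*----
--*--**
--**-*-
step 3: **-----
-**----
-****--
-***-**
***--**
-**-***
***----
step 4: -------
-------
----**-
-------
-------
----*--
---*-*-
step 5: -------
-------
-------
-------
-------
----*--
----*--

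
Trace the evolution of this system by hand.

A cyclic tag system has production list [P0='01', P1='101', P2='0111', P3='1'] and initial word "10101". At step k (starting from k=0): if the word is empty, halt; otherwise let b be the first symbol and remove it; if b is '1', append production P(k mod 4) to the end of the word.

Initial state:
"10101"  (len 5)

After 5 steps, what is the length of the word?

gen 0: "10101"  (len 5)
gen 1: "010101"  (len 6)
gen 2: "10101"  (len 5)
gen 3: "01010111"  (len 8)
gen 4: "1010111"  (len 7)
gen 5: "01011101"  (len 8)

8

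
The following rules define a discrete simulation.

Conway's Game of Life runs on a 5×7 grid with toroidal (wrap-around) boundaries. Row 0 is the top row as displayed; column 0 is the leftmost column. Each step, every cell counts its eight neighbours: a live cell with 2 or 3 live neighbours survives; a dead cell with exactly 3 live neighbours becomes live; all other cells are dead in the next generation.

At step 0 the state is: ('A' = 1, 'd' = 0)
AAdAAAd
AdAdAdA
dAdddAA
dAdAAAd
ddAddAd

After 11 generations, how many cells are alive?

8

step 0: AAdAAAd
AdAdAdA
dAdddAA
dAdAAAd
ddAddAd
step 1: Adddddd
ddAdddd
dAddddd
AAdAddd
Adddddd
step 2: dAddddd
dAddddd
AAddddd
AAAdddd
AdddddA
step 3: dAddddd
dAAdddd
ddddddd
ddAdddd
ddAdddA
step 4: AAddddd
dAAdddd
dAAdddd
ddddddd
dAAdddd
step 5: Adddddd
ddddddd
dAAdddd
ddddddd
AAAdddd
step 6: Adddddd
dAddddd
ddddddd
Adddddd
AAddddd
step 7: Adddddd
ddddddd
ddddddd
AAddddd
AAddddA
step 8: AAddddA
ddddddd
ddddddd
dAddddA
ddddddA
step 9: AdddddA
Adddddd
ddddddd
Adddddd
dAdddAA
step 10: dAdddAd
AdddddA
ddddddd
AdddddA
dAdddAd
step 11: dAdddAd
AdddddA
ddddddd
AdddddA
dAdddAd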